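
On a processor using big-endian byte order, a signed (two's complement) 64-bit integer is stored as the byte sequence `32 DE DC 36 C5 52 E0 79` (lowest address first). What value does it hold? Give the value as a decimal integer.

3665609274523050105

In big-endian order the high byte comes first in memory.
The bytes are already most-significant first: 0x32DEDC36C552E079.
0x32DEDC36C552E079 = 3665609274523050105.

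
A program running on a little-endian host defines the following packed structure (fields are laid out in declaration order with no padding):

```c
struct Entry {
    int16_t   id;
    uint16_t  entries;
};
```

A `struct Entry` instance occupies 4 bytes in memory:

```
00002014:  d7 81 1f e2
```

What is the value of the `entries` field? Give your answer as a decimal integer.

57887

`entries` follows `id` (2 bytes), so it starts at byte offset 2 and occupies 2 bytes.
Bytes at offsets 2..3: 1F E2.
Little-endian: lowest address holds the least-significant byte.
Reassemble most-significant byte first: E2 1F → 0xE21F.
0xE21F = 57887.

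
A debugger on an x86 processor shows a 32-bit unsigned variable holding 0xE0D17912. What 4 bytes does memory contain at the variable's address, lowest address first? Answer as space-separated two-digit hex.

12 79 D1 E0

Split into bytes (most-significant first): E0 D1 79 12.
Little-endian: lowest address holds the least-significant byte.
So at ascending addresses the bytes are 12 79 D1 E0.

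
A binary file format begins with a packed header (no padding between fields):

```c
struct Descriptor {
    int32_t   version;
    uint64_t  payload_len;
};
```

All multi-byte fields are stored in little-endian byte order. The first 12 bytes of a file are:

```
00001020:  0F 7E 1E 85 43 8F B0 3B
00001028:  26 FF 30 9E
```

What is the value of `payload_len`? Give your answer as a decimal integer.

`payload_len` follows `version` (4 bytes), so it starts at byte offset 4 and occupies 8 bytes.
Bytes at offsets 4..11: 43 8F B0 3B 26 FF 30 9E.
In little-endian order the low byte comes first in memory.
Reassemble most-significant byte first: 9E 30 FF 26 3B B0 8F 43 → 0x9E30FF263BB08F43.
0x9E30FF263BB08F43 = 11398891196549992259.

11398891196549992259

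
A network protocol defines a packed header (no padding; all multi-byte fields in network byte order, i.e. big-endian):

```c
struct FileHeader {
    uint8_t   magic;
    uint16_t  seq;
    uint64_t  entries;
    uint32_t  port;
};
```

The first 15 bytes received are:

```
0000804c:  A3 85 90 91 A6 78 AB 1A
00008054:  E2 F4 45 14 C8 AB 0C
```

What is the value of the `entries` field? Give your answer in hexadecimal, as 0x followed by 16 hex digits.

0x91A678AB1AE2F445

`entries` follows `magic` (1 B), `seq` (2 B), so it starts at offset 1 + 2 = 3 and occupies 8 bytes.
Bytes at offsets 3..10: 91 A6 78 AB 1A E2 F4 45.
Big-endian: lowest address holds the most-significant byte.
The bytes are already most-significant first: 0x91A678AB1AE2F445.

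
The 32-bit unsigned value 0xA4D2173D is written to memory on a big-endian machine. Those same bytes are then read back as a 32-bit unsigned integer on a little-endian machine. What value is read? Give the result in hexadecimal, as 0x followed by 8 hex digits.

Stored big-endian, the bytes at ascending addresses are A4 D2 17 3D.
Read back as little-endian, the first byte is least significant, giving 0x3D17D2A4.

0x3D17D2A4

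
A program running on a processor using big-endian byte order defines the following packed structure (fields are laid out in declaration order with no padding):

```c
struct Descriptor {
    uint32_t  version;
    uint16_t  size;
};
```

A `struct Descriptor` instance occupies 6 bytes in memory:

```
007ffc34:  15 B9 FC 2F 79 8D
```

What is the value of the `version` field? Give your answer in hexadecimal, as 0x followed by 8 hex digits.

`version` is the first field, at byte offset 0, occupying 4 bytes.
Bytes at offsets 0..3: 15 B9 FC 2F.
Big-endian: lowest address holds the most-significant byte.
The bytes are already most-significant first: 0x15B9FC2F.

0x15B9FC2F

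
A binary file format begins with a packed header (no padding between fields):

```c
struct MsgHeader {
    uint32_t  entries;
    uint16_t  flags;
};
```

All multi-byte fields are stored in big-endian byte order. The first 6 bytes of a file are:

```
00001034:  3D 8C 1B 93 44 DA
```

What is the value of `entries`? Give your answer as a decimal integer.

`entries` is the first field, at byte offset 0, occupying 4 bytes.
Bytes at offsets 0..3: 3D 8C 1B 93.
In big-endian order the high byte comes first in memory.
The bytes are already most-significant first: 0x3D8C1B93.
0x3D8C1B93 = 1032592275.

1032592275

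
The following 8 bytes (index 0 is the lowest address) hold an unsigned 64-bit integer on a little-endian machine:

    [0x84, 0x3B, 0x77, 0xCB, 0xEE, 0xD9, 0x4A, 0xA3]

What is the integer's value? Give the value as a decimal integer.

11766456596097874820

In little-endian order the low byte comes first in memory.
Reassemble most-significant byte first: A3 4A D9 EE CB 77 3B 84 → 0xA34AD9EECB773B84.
0xA34AD9EECB773B84 = 11766456596097874820.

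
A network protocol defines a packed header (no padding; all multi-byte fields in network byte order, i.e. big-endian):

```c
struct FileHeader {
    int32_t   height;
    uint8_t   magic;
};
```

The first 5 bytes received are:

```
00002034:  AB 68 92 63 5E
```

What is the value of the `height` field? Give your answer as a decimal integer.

`height` is the first field, at byte offset 0, occupying 4 bytes.
Bytes at offsets 0..3: AB 68 92 63.
Big-endian stores the most-significant byte at the lowest address.
The bytes are already most-significant first: 0xAB689263.
Top bit is set, so as a signed 32-bit value this is 0xAB689263 − 2^32 = -1419210141.

-1419210141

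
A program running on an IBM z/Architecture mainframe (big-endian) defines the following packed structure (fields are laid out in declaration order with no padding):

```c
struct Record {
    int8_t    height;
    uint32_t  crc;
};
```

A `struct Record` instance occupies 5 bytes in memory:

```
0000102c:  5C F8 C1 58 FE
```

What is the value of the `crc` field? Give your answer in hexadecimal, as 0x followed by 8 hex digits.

0xF8C158FE

`crc` follows `height` (1 byte), so it starts at byte offset 1 and occupies 4 bytes.
Bytes at offsets 1..4: F8 C1 58 FE.
Big-endian: lowest address holds the most-significant byte.
The bytes are already most-significant first: 0xF8C158FE.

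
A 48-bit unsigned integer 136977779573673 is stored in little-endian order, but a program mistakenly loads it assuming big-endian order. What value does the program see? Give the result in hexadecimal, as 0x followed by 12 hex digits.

0xA9C3E49F947C

136977779573673 in 48-bit hexadecimal is 0x7C949FE4C3A9.
Stored little-endian, the bytes at ascending addresses are A9 C3 E4 9F 94 7C.
Read back as big-endian, the last byte is least significant, giving 0xA9C3E49F947C.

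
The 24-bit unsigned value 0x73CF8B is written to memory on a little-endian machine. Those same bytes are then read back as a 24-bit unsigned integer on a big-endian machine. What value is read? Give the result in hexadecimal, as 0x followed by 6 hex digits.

0x8BCF73

Stored little-endian, the bytes at ascending addresses are 8B CF 73.
Read back as big-endian, the last byte is least significant, giving 0x8BCF73.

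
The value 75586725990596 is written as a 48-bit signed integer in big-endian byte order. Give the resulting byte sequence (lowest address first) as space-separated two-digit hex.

75586725990596 in hexadecimal, padded to 48 bits, is 0x44BEE7F3D0C4.
Split into bytes (most-significant first): 44 BE E7 F3 D0 C4.
Big-endian stores the most-significant byte at the lowest address.
So the memory order matches the most-significant-first order: 44 BE E7 F3 D0 C4.

44 BE E7 F3 D0 C4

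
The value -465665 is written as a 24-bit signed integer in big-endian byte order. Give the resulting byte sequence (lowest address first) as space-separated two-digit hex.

Two's complement of -465665 in 24 bits: 465665 = 0x071B01; invert → 0xF8E4FE; add 1 → 0xF8E4FF.
Split into bytes (most-significant first): F8 E4 FF.
In big-endian order the high byte comes first in memory.
So the memory order matches the most-significant-first order: F8 E4 FF.

F8 E4 FF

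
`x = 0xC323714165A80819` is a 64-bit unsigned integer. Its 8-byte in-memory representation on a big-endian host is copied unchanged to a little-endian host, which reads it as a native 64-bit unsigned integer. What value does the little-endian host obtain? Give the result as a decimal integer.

1803876803604980675

Stored big-endian, the bytes at ascending addresses are C3 23 71 41 65 A8 08 19.
Read back as little-endian, the first byte is least significant, giving 0x1908A865417123C3.
0x1908A865417123C3 = 1803876803604980675.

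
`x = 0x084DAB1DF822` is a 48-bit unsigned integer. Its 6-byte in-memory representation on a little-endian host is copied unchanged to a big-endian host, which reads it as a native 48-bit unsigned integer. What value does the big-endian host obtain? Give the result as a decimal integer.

Stored little-endian, the bytes at ascending addresses are 22 F8 1D AB 4D 08.
Read back as big-endian, the last byte is least significant, giving 0x22F81DAB4D08.
0x22F81DAB4D08 = 38449044999432.

38449044999432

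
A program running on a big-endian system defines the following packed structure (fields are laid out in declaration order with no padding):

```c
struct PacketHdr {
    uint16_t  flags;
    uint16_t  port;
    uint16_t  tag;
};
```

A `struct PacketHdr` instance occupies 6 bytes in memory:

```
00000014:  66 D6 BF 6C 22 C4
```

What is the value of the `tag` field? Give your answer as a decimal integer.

8900

`tag` follows `flags` (2 B), `port` (2 B), so it starts at offset 2 + 2 = 4 and occupies 2 bytes.
Bytes at offsets 4..5: 22 C4.
In big-endian order the high byte comes first in memory.
The bytes are already most-significant first: 0x22C4.
0x22C4 = 8900.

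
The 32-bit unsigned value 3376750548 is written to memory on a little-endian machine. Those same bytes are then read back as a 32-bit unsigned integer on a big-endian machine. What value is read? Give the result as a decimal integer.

3376750548 in 32-bit hexadecimal is 0xC9451FD4.
Stored little-endian, the bytes at ascending addresses are D4 1F 45 C9.
Read back as big-endian, the last byte is least significant, giving 0xD41F45C9.
0xD41F45C9 = 3558819273.

3558819273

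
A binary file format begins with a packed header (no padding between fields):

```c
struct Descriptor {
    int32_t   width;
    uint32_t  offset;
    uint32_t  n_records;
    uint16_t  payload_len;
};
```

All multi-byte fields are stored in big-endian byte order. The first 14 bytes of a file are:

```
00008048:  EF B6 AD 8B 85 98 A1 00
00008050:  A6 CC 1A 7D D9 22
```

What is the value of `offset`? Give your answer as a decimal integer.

`offset` follows `width` (4 bytes), so it starts at byte offset 4 and occupies 4 bytes.
Bytes at offsets 4..7: 85 98 A1 00.
In big-endian order the high byte comes first in memory.
The bytes are already most-significant first: 0x8598A100.
0x8598A100 = 2241372416.

2241372416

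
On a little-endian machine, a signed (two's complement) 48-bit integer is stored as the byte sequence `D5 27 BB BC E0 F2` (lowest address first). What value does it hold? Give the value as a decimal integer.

-14427923732523

In little-endian order the low byte comes first in memory.
Reassemble most-significant byte first: F2 E0 BC BB 27 D5 → 0xF2E0BCBB27D5.
Top bit is set, so as a signed 48-bit value this is 0xF2E0BCBB27D5 − 2^48 = -14427923732523.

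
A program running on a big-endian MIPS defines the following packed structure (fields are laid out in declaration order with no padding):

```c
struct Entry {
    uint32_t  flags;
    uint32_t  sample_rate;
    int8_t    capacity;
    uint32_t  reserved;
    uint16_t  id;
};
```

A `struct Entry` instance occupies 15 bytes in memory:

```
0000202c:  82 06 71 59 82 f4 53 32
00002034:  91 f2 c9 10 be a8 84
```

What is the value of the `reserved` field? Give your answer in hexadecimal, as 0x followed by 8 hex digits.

`reserved` follows `flags` (4 B), `sample_rate` (4 B), `capacity` (1 B), so it starts at offset 4 + 4 + 1 = 9 and occupies 4 bytes.
Bytes at offsets 9..12: F2 C9 10 BE.
Big-endian stores the most-significant byte at the lowest address.
The bytes are already most-significant first: 0xF2C910BE.

0xF2C910BE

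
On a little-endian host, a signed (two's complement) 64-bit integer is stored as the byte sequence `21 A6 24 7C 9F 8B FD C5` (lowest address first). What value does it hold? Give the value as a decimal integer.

Little-endian: lowest address holds the least-significant byte.
Reassemble most-significant byte first: C5 FD 8B 9F 7C 24 A6 21 → 0xC5FD8B9F7C24A621.
Top bit is set, so as a signed 64-bit value this is 0xC5FD8B9F7C24A621 − 2^64 = -4180031362031114719.

-4180031362031114719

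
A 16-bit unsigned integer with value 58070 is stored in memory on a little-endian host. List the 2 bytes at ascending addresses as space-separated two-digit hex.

D6 E2

58070 in hexadecimal, padded to 16 bits, is 0xE2D6.
Split into bytes (most-significant first): E2 D6.
Little-endian stores the least-significant byte at the lowest address.
So at ascending addresses the bytes are D6 E2.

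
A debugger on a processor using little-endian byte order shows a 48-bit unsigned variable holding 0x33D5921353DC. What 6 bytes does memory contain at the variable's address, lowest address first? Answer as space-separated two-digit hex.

Split into bytes (most-significant first): 33 D5 92 13 53 DC.
Little-endian: lowest address holds the least-significant byte.
So at ascending addresses the bytes are DC 53 13 92 D5 33.

DC 53 13 92 D5 33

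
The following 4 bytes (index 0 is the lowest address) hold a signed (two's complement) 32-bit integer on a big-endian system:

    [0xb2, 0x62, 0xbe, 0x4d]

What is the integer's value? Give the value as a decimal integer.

Big-endian stores the most-significant byte at the lowest address.
The bytes are already most-significant first: 0xB262BE4D.
Top bit is set, so as a signed 32-bit value this is 0xB262BE4D − 2^32 = -1302151603.

-1302151603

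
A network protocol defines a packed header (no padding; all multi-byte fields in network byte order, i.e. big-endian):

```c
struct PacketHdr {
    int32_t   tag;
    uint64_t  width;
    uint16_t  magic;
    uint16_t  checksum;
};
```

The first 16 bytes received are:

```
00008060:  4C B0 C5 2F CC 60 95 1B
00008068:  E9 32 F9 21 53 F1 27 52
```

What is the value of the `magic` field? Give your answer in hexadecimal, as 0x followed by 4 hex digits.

`magic` follows `tag` (4 B), `width` (8 B), so it starts at offset 4 + 8 = 12 and occupies 2 bytes.
Bytes at offsets 12..13: 53 F1.
In big-endian order the high byte comes first in memory.
The bytes are already most-significant first: 0x53F1.

0x53F1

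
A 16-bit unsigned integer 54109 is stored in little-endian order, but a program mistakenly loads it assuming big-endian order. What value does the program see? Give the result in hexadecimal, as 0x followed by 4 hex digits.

54109 in 16-bit hexadecimal is 0xD35D.
Stored little-endian, the bytes at ascending addresses are 5D D3.
Read back as big-endian, the last byte is least significant, giving 0x5DD3.

0x5DD3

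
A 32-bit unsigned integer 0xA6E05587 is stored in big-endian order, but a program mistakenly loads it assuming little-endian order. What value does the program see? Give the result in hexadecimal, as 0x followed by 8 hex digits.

Stored big-endian, the bytes at ascending addresses are A6 E0 55 87.
Read back as little-endian, the first byte is least significant, giving 0x8755E0A6.

0x8755E0A6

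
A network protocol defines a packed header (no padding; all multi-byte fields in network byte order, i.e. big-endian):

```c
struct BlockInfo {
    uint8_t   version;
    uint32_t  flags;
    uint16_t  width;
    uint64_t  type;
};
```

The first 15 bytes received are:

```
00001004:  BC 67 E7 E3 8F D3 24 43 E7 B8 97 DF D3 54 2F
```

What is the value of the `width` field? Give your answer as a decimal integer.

`width` follows `version` (1 B), `flags` (4 B), so it starts at offset 1 + 4 = 5 and occupies 2 bytes.
Bytes at offsets 5..6: D3 24.
In big-endian order the high byte comes first in memory.
The bytes are already most-significant first: 0xD324.
0xD324 = 54052.

54052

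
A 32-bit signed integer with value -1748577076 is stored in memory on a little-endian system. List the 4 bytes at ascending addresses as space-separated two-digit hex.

Two's complement of -1748577076 in 32 bits: 1748577076 = 0x68392B34; invert → 0x97C6D4CB; add 1 → 0x97C6D4CC.
Split into bytes (most-significant first): 97 C6 D4 CC.
Little-endian: lowest address holds the least-significant byte.
So at ascending addresses the bytes are CC D4 C6 97.

CC D4 C6 97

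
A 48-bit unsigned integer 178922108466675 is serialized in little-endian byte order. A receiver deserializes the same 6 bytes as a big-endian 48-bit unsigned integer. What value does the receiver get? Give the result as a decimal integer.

267961794083490

178922108466675 in 48-bit hexadecimal is 0xA2BA8CB7B5F3.
Stored little-endian, the bytes at ascending addresses are F3 B5 B7 8C BA A2.
Read back as big-endian, the last byte is least significant, giving 0xF3B5B78CBAA2.
0xF3B5B78CBAA2 = 267961794083490.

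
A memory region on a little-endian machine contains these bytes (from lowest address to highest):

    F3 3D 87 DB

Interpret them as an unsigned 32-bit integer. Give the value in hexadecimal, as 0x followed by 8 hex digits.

In little-endian order the low byte comes first in memory.
Reassemble most-significant byte first: DB 87 3D F3 → 0xDB873DF3.

0xDB873DF3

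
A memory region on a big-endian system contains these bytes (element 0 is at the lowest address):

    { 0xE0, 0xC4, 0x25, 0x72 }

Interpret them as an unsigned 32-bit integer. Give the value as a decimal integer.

3770951026

Big-endian stores the most-significant byte at the lowest address.
The bytes are already most-significant first: 0xE0C42572.
0xE0C42572 = 3770951026.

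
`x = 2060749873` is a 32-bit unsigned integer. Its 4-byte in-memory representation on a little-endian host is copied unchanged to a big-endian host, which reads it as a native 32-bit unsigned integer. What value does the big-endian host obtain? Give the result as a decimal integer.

831313018

2060749873 in 32-bit hexadecimal is 0x7AD48C31.
Stored little-endian, the bytes at ascending addresses are 31 8C D4 7A.
Read back as big-endian, the last byte is least significant, giving 0x318CD47A.
0x318CD47A = 831313018.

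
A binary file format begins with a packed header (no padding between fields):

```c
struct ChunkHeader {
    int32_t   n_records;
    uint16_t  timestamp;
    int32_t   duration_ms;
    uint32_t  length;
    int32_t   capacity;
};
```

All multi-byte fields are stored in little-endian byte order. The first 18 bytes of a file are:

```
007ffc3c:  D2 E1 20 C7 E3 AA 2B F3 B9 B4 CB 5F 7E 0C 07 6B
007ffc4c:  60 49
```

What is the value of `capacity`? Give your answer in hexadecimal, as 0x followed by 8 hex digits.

0x49606B07

`capacity` follows `n_records` (4 B), `timestamp` (2 B), `duration_ms` (4 B), `length` (4 B), so it starts at offset 4 + 2 + 4 + 4 = 14 and occupies 4 bytes.
Bytes at offsets 14..17: 07 6B 60 49.
Little-endian stores the least-significant byte at the lowest address.
Reassemble most-significant byte first: 49 60 6B 07 → 0x49606B07.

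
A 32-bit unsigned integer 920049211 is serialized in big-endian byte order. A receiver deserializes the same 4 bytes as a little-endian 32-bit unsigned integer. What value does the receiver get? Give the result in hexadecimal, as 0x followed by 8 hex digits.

0x3BD6D636

920049211 in 32-bit hexadecimal is 0x36D6D63B.
Stored big-endian, the bytes at ascending addresses are 36 D6 D6 3B.
Read back as little-endian, the first byte is least significant, giving 0x3BD6D636.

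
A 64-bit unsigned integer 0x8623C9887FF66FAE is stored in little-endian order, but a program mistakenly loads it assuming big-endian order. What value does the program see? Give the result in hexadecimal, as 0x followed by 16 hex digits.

Stored little-endian, the bytes at ascending addresses are AE 6F F6 7F 88 C9 23 86.
Read back as big-endian, the last byte is least significant, giving 0xAE6FF67F88C92386.

0xAE6FF67F88C92386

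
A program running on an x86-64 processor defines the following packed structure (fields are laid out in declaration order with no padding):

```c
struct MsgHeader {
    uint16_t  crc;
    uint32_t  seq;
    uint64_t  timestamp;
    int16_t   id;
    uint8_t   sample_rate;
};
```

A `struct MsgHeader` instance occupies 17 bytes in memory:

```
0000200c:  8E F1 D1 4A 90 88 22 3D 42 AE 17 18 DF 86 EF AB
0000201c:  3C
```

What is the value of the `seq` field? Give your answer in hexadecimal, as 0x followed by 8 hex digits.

`seq` follows `crc` (2 bytes), so it starts at byte offset 2 and occupies 4 bytes.
Bytes at offsets 2..5: D1 4A 90 88.
Little-endian: lowest address holds the least-significant byte.
Reassemble most-significant byte first: 88 90 4A D1 → 0x88904AD1.

0x88904AD1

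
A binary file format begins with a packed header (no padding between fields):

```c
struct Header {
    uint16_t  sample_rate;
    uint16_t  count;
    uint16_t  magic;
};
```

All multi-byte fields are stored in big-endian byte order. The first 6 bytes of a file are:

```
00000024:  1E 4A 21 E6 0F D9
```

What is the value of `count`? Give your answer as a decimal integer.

8678

`count` follows `sample_rate` (2 bytes), so it starts at byte offset 2 and occupies 2 bytes.
Bytes at offsets 2..3: 21 E6.
Big-endian: lowest address holds the most-significant byte.
The bytes are already most-significant first: 0x21E6.
0x21E6 = 8678.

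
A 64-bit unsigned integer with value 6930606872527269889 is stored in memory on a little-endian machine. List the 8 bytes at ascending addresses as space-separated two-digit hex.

6930606872527269889 in hexadecimal, padded to 64 bits, is 0x602E763B0ADE7001.
Split into bytes (most-significant first): 60 2E 76 3B 0A DE 70 01.
Little-endian stores the least-significant byte at the lowest address.
So at ascending addresses the bytes are 01 70 DE 0A 3B 76 2E 60.

01 70 DE 0A 3B 76 2E 60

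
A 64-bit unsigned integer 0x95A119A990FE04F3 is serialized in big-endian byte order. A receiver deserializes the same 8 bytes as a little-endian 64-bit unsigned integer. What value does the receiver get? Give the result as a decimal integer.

17511401148389106069

Stored big-endian, the bytes at ascending addresses are 95 A1 19 A9 90 FE 04 F3.
Read back as little-endian, the first byte is least significant, giving 0xF304FE90A919A195.
0xF304FE90A919A195 = 17511401148389106069.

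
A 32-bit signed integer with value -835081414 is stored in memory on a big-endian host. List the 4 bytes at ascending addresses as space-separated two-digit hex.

CE 39 AB 3A

Two's complement of -835081414 in 32 bits: 835081414 = 0x31C654C6; invert → 0xCE39AB39; add 1 → 0xCE39AB3A.
Split into bytes (most-significant first): CE 39 AB 3A.
Big-endian stores the most-significant byte at the lowest address.
So the memory order matches the most-significant-first order: CE 39 AB 3A.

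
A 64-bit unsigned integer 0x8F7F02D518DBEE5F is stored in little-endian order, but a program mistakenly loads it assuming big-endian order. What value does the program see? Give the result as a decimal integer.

Stored little-endian, the bytes at ascending addresses are 5F EE DB 18 D5 02 7F 8F.
Read back as big-endian, the last byte is least significant, giving 0x5FEEDB18D5027F8F.
0x5FEEDB18D5027F8F = 6912703377759698831.

6912703377759698831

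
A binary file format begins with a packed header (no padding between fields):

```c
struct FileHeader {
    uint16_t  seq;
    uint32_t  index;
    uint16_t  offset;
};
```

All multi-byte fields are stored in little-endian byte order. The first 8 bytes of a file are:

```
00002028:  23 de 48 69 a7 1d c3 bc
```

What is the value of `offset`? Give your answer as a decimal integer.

48323

`offset` follows `seq` (2 B), `index` (4 B), so it starts at offset 2 + 4 = 6 and occupies 2 bytes.
Bytes at offsets 6..7: C3 BC.
Little-endian stores the least-significant byte at the lowest address.
Reassemble most-significant byte first: BC C3 → 0xBCC3.
0xBCC3 = 48323.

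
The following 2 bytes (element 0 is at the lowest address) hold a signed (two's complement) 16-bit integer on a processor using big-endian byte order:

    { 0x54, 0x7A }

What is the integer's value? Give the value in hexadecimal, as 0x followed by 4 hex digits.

In big-endian order the high byte comes first in memory.
The bytes are already most-significant first: 0x547A.

0x547A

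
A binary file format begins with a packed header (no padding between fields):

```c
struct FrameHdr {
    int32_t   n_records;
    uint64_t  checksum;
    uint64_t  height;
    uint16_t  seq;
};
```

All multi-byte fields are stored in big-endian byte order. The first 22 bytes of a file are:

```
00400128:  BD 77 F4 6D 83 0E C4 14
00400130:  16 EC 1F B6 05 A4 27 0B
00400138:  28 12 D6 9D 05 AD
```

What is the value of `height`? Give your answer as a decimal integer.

`height` follows `n_records` (4 B), `checksum` (8 B), so it starts at offset 4 + 8 = 12 and occupies 8 bytes.
Bytes at offsets 12..19: 05 A4 27 0B 28 12 D6 9D.
Big-endian: lowest address holds the most-significant byte.
The bytes are already most-significant first: 0x05A4270B2812D69D.
0x05A4270B2812D69D = 406492795240634013.

406492795240634013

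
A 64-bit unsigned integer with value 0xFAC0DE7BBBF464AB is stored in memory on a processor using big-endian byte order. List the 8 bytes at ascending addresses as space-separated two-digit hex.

Split into bytes (most-significant first): FA C0 DE 7B BB F4 64 AB.
Big-endian: lowest address holds the most-significant byte.
So the memory order matches the most-significant-first order: FA C0 DE 7B BB F4 64 AB.

FA C0 DE 7B BB F4 64 AB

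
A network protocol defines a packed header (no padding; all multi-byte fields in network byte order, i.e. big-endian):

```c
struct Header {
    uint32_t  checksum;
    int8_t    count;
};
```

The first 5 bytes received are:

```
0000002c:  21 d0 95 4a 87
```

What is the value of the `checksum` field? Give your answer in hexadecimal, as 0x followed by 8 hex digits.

0x21D0954A

`checksum` is the first field, at byte offset 0, occupying 4 bytes.
Bytes at offsets 0..3: 21 D0 95 4A.
Big-endian stores the most-significant byte at the lowest address.
The bytes are already most-significant first: 0x21D0954A.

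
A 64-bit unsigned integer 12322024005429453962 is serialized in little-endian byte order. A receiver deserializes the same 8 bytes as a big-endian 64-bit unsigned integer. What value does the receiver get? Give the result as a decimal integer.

12322024005429453962 in 64-bit hexadecimal is 0xAB009F8C4D75648A.
Stored little-endian, the bytes at ascending addresses are 8A 64 75 4D 8C 9F 00 AB.
Read back as big-endian, the last byte is least significant, giving 0x8A64754D8C9F00AB.
0x8A64754D8C9F00AB = 9972224450837282987.

9972224450837282987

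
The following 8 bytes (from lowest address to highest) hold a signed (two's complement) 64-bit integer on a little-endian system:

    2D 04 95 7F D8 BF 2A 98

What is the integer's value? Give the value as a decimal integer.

-7481956894348344275

Little-endian: lowest address holds the least-significant byte.
Reassemble most-significant byte first: 98 2A BF D8 7F 95 04 2D → 0x982ABFD87F95042D.
Top bit is set, so as a signed 64-bit value this is 0x982ABFD87F95042D − 2^64 = -7481956894348344275.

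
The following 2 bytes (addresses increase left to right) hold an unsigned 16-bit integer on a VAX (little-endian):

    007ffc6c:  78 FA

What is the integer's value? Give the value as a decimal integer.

64120

Little-endian: lowest address holds the least-significant byte.
Reassemble most-significant byte first: FA 78 → 0xFA78.
0xFA78 = 64120.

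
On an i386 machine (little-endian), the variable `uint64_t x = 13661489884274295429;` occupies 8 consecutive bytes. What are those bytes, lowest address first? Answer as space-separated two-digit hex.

13661489884274295429 in hexadecimal, padded to 64 bits, is 0xBD975CAB06C30285.
Split into bytes (most-significant first): BD 97 5C AB 06 C3 02 85.
Little-endian stores the least-significant byte at the lowest address.
So at ascending addresses the bytes are 85 02 C3 06 AB 5C 97 BD.

85 02 C3 06 AB 5C 97 BD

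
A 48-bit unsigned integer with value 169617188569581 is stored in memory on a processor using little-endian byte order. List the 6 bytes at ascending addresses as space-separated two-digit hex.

ED C1 45 14 44 9A

169617188569581 in hexadecimal, padded to 48 bits, is 0x9A441445C1ED.
Split into bytes (most-significant first): 9A 44 14 45 C1 ED.
In little-endian order the low byte comes first in memory.
So at ascending addresses the bytes are ED C1 45 14 44 9A.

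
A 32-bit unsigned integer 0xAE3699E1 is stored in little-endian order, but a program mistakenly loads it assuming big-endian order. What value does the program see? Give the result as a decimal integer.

3784914606

Stored little-endian, the bytes at ascending addresses are E1 99 36 AE.
Read back as big-endian, the last byte is least significant, giving 0xE19936AE.
0xE19936AE = 3784914606.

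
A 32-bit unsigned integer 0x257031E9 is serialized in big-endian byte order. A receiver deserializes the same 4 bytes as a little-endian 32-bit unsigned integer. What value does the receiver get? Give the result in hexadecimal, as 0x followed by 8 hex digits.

0xE9317025

Stored big-endian, the bytes at ascending addresses are 25 70 31 E9.
Read back as little-endian, the first byte is least significant, giving 0xE9317025.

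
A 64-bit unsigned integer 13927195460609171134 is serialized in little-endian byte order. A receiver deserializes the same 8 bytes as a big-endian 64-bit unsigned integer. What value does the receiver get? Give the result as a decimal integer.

13927195460609171134 in 64-bit hexadecimal is 0xC147567B630ADEBE.
Stored little-endian, the bytes at ascending addresses are BE DE 0A 63 7B 56 47 C1.
Read back as big-endian, the last byte is least significant, giving 0xBEDE0A637B5647C1.
0xBEDE0A637B5647C1 = 13753441734423365569.

13753441734423365569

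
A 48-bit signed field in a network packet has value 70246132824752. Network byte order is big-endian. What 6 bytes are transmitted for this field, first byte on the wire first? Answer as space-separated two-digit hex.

70246132824752 in hexadecimal, padded to 48 bits, is 0x3FE373CB3AB0.
Split into bytes (most-significant first): 3F E3 73 CB 3A B0.
Big-endian: lowest address holds the most-significant byte.
So the memory order matches the most-significant-first order: 3F E3 73 CB 3A B0.

3F E3 73 CB 3A B0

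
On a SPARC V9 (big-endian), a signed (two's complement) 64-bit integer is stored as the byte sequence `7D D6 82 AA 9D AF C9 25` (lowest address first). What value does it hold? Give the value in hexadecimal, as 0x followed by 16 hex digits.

Big-endian: lowest address holds the most-significant byte.
The bytes are already most-significant first: 0x7DD682AA9DAFC925.

0x7DD682AA9DAFC925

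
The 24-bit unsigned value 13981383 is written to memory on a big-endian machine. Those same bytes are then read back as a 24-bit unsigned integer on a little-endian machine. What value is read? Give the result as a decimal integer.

13981383 in 24-bit hexadecimal is 0xD556C7.
Stored big-endian, the bytes at ascending addresses are D5 56 C7.
Read back as little-endian, the first byte is least significant, giving 0xC756D5.
0xC756D5 = 13063893.

13063893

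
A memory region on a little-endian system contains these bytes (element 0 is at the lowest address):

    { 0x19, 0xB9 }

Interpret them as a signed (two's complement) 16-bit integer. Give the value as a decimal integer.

-18151

Little-endian: lowest address holds the least-significant byte.
Reassemble most-significant byte first: B9 19 → 0xB919.
Top bit is set, so as a signed 16-bit value this is 0xB919 − 2^16 = -18151.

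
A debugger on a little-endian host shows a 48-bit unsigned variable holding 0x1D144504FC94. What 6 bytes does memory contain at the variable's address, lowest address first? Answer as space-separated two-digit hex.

94 FC 04 45 14 1D

Split into bytes (most-significant first): 1D 14 45 04 FC 94.
In little-endian order the low byte comes first in memory.
So at ascending addresses the bytes are 94 FC 04 45 14 1D.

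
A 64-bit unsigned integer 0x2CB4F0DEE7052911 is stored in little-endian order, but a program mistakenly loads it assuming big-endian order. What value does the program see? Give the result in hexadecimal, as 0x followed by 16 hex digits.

Stored little-endian, the bytes at ascending addresses are 11 29 05 E7 DE F0 B4 2C.
Read back as big-endian, the last byte is least significant, giving 0x112905E7DEF0B42C.

0x112905E7DEF0B42C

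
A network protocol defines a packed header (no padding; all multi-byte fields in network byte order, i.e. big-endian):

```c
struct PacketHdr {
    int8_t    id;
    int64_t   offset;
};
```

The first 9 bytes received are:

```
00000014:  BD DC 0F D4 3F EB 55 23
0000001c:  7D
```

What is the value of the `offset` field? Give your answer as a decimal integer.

`offset` follows `id` (1 byte), so it starts at byte offset 1 and occupies 8 bytes.
Bytes at offsets 1..8: DC 0F D4 3F EB 55 23 7D.
In big-endian order the high byte comes first in memory.
The bytes are already most-significant first: 0xDC0FD43FEB55237D.
Top bit is set, so as a signed 64-bit value this is 0xDC0FD43FEB55237D − 2^64 = -2589617889718492291.

-2589617889718492291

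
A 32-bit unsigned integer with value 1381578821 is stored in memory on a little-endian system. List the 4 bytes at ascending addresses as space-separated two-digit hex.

1381578821 in hexadecimal, padded to 32 bits, is 0x52593845.
Split into bytes (most-significant first): 52 59 38 45.
In little-endian order the low byte comes first in memory.
So at ascending addresses the bytes are 45 38 59 52.

45 38 59 52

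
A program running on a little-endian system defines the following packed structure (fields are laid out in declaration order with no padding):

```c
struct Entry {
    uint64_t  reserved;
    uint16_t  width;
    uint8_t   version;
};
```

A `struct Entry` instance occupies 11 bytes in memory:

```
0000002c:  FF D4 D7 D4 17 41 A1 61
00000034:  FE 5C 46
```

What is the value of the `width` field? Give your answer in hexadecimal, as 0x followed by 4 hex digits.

`width` follows `reserved` (8 bytes), so it starts at byte offset 8 and occupies 2 bytes.
Bytes at offsets 8..9: FE 5C.
Little-endian stores the least-significant byte at the lowest address.
Reassemble most-significant byte first: 5C FE → 0x5CFE.

0x5CFE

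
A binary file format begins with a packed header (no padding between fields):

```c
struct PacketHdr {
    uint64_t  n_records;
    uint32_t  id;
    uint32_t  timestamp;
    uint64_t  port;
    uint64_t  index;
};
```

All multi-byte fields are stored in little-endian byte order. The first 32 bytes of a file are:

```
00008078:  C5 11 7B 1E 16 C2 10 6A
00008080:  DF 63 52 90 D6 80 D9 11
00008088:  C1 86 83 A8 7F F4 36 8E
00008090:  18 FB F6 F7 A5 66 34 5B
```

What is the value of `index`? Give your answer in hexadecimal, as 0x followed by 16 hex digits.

`index` follows `n_records` (8 B), `id` (4 B), `timestamp` (4 B), `port` (8 B), so it starts at offset 8 + 4 + 4 + 8 = 24 and occupies 8 bytes.
Bytes at offsets 24..31: 18 FB F6 F7 A5 66 34 5B.
Little-endian: lowest address holds the least-significant byte.
Reassemble most-significant byte first: 5B 34 66 A5 F7 F6 FB 18 → 0x5B3466A5F7F6FB18.

0x5B3466A5F7F6FB18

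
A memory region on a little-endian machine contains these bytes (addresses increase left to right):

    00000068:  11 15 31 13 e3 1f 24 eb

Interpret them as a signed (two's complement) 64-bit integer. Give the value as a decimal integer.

In little-endian order the low byte comes first in memory.
Reassemble most-significant byte first: EB 24 1F E3 13 31 15 11 → 0xEB241FE313311511.
Top bit is set, so as a signed 64-bit value this is 0xEB241FE313311511 − 2^64 = -1503041315494882031.

-1503041315494882031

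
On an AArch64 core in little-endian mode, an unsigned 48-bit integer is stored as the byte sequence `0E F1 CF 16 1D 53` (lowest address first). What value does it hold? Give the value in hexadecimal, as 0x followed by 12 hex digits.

0x531D16CFF10E

In little-endian order the low byte comes first in memory.
Reassemble most-significant byte first: 53 1D 16 CF F1 0E → 0x531D16CFF10E.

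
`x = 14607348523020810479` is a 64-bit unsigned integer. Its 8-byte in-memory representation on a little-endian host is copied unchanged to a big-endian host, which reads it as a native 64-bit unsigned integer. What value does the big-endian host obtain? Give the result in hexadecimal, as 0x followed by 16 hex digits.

0xEF78FBB016BAB7CA

14607348523020810479 in 64-bit hexadecimal is 0xCAB7BA16B0FB78EF.
Stored little-endian, the bytes at ascending addresses are EF 78 FB B0 16 BA B7 CA.
Read back as big-endian, the last byte is least significant, giving 0xEF78FBB016BAB7CA.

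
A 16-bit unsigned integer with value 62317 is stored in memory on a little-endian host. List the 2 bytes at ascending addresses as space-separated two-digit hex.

6D F3

62317 in hexadecimal, padded to 16 bits, is 0xF36D.
Split into bytes (most-significant first): F3 6D.
Little-endian stores the least-significant byte at the lowest address.
So at ascending addresses the bytes are 6D F3.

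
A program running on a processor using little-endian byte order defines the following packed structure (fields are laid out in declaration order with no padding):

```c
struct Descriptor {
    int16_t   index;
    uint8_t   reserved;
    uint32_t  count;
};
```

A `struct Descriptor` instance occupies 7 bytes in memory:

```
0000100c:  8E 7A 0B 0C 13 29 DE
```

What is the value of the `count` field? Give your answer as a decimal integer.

3727233804

`count` follows `index` (2 B), `reserved` (1 B), so it starts at offset 2 + 1 = 3 and occupies 4 bytes.
Bytes at offsets 3..6: 0C 13 29 DE.
Little-endian: lowest address holds the least-significant byte.
Reassemble most-significant byte first: DE 29 13 0C → 0xDE29130C.
0xDE29130C = 3727233804.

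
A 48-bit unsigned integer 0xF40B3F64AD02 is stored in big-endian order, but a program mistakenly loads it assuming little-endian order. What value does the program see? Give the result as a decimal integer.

Stored big-endian, the bytes at ascending addresses are F4 0B 3F 64 AD 02.
Read back as little-endian, the first byte is least significant, giving 0x02AD643F0BF4.
0x02AD643F0BF4 = 2943734451188.

2943734451188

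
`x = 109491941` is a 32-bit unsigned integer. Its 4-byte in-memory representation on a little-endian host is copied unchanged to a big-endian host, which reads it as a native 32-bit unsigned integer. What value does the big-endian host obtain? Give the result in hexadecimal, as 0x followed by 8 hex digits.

0xE5B68606

109491941 in 32-bit hexadecimal is 0x0686B6E5.
Stored little-endian, the bytes at ascending addresses are E5 B6 86 06.
Read back as big-endian, the last byte is least significant, giving 0xE5B68606.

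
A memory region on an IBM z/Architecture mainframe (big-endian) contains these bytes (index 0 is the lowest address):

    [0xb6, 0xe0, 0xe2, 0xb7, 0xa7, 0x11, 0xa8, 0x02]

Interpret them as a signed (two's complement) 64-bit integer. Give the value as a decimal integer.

-5268962285613635582

In big-endian order the high byte comes first in memory.
The bytes are already most-significant first: 0xB6E0E2B7A711A802.
Top bit is set, so as a signed 64-bit value this is 0xB6E0E2B7A711A802 − 2^64 = -5268962285613635582.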